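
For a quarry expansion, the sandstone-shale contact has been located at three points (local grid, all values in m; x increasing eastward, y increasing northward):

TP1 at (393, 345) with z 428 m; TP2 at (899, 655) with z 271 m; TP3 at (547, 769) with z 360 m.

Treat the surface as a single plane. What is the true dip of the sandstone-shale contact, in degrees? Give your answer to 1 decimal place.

15.6°

Two edge vectors: TP1→TP2 = (506, 310, -157), TP1→TP3 = (154, 424, -68).
Normal n = (TP1→TP2) × (TP1→TP3) = (45488, 10230, 166804).
So ∂z/∂x = −n_x/n_z = −0.27270 and ∂z/∂y = −n_y/n_z = −0.06133.
Gradient magnitude |∇z| = √(a² + b²) = √(0.07437 + 0.00376) = 0.27951.
True dip = arctan(0.27951) = 15.6°, dipping toward ENE (azimuth ≈ 077°).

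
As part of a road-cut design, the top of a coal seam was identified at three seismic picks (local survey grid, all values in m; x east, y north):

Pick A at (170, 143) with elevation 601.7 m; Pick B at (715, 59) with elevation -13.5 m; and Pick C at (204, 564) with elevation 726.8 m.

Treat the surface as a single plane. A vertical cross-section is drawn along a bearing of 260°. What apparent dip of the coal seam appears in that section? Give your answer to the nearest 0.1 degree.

Let the plane be z = a·x + b·y + c.
Pick B−Pick A: 545a − 84b = −615.2;  Pick C−Pick A: 34a + 421b = 125.1.
Solving gives a = −1.06969, b = 0.38354.
Unit vector along 260° is (sin 260°, cos 260°) = (-0.9848, -0.1736).
Slope in that direction = a·(-0.9848) + b·(-0.1736) = 0.98684.
Apparent dip = arctan|0.98684| = 44.6° (true dip is 48.7°, so apparent ≤ true as expected).

44.6°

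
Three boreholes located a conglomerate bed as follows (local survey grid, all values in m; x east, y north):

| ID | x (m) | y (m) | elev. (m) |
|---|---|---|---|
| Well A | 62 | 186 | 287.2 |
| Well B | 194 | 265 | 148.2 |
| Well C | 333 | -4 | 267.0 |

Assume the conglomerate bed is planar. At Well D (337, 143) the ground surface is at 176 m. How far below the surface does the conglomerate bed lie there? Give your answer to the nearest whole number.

Let the plane be z = a·x + b·y + c.
Well B−Well A: 132a + 79b = −139;  Well C−Well A: 271a − 190b = −20.2.
Solving gives a = −0.60242, b = −0.75292.
Then c = 287.2 − a·62 − b·186 = 464.59.
At (337, 143): z_contact = −203.0 − 107.7 + 464.59 = 153.9 m.
Depth below ground = 176 − 153.9 = 22 m.

22 m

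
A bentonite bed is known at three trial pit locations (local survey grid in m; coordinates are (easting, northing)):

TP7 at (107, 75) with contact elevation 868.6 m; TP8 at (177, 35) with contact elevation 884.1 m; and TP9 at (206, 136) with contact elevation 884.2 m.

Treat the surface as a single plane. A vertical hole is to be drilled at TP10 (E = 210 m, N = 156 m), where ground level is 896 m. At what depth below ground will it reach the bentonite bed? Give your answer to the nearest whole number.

Let the plane be z = a·E + b·N + c.
TP8−TP7: 70a − 40b = 15.5;  TP9−TP7: 99a + 61b = 15.6.
Solving gives a = 0.19070, b = −0.05377.
Then c = 868.6 − a·107 − b·75 = 852.23.
At (210, 156): z_contact = 40.0 − 8.4 + 852.23 = 883.9 m.
Depth below ground = 896 − 883.9 = 12 m.

12 m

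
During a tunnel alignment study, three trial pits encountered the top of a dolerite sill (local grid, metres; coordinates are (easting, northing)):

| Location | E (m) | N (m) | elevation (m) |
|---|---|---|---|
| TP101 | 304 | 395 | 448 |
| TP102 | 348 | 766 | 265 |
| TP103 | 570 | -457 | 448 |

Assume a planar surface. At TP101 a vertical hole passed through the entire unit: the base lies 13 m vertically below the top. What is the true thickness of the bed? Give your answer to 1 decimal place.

Let the plane be z = a·E + b·N + c.
TP102−TP101: 44a + 371b = −183;  TP103−TP101: 266a − 852b = 0.
Solving gives a = −1.14498, b = −0.35747.
|∇z| = √(a²+b²) = 1.19948, so dip δ = arctan(1.19948) = 50.18°.
True thickness = vertical thickness × cos δ = 13 × cos 50.18° = 8.3 m.

8.3 m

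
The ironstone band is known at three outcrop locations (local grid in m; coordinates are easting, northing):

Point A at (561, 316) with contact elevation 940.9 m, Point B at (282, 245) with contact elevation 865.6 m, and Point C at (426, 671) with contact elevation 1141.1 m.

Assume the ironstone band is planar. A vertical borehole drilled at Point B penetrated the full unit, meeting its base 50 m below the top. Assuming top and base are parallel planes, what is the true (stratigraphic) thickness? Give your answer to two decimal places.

42.52 m

Two edge vectors: Point A→Point B = (-279, -71, -75.3), Point A→Point C = (-135, 355, 200.2).
Normal n = (Point A→Point B) × (Point A→Point C) = (12517.3, 66021.3, -108630).
So ∂z/∂easting = −n_x/n_z = 0.11523 and ∂z/∂northing = −n_y/n_z = 0.60776.
|∇z| = √(a²+b²) = 0.61859, so dip δ = arctan(0.61859) = 31.74°.
True thickness = vertical thickness × cos δ = 50 × cos 31.74° = 42.52 m.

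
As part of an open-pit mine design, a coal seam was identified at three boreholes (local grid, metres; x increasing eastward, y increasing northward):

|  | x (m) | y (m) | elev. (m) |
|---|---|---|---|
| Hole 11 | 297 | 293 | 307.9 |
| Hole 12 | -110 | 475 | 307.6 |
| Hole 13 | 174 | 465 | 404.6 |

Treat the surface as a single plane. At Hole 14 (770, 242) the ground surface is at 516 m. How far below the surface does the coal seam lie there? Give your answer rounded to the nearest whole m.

75 m

Two edge vectors: Hole 11→Hole 12 = (-407, 182, -0.3), Hole 11→Hole 13 = (-123, 172, 96.7).
Normal n = (Hole 11→Hole 12) × (Hole 11→Hole 13) = (17651, 39393.8, -47618).
So ∂z/∂x = −n_x/n_z = 0.37068 and ∂z/∂y = −n_y/n_z = 0.82729.
Intercept c from Hole 11: 307.9 − 110.09 − 242.40 = −44.59.
At (770, 242): z_contact = 285.4 + 200.2 − 44.59 = 441.0 m.
Depth below ground = 516 − 441.0 = 75 m.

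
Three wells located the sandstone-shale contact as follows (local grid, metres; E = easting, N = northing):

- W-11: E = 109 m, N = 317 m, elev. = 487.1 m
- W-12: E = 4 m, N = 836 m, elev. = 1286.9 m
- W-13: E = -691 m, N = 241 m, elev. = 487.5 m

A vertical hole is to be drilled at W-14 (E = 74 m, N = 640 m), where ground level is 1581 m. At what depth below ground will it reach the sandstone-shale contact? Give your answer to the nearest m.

Two edge vectors: W-11→W-12 = (-105, 519, 799.8), W-11→W-13 = (-800, -76, 0.4).
Normal n = (W-11→W-12) × (W-11→W-13) = (60992.4, -639798, 423180).
So ∂z/∂E = −n_x/n_z = −0.14413 and ∂z/∂N = −n_y/n_z = 1.51188.
Intercept c from W-11: 487.1 + 15.71 − 479.27 = 23.54.
At (74, 640): z_contact = −10.7 + 967.6 + 23.54 = 980.5 m.
Depth below ground = 1581 − 980.5 = 601 m.

601 m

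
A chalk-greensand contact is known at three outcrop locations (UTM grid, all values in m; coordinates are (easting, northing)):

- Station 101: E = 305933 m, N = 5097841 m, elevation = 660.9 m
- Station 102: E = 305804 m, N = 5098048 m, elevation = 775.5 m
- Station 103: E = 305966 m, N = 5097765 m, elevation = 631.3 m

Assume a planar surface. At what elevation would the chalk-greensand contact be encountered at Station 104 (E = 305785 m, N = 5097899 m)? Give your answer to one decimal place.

Let the plane be z = a·E + b·N + c.
Station 102−Station 101: −129a + 207b = 114.6;  Station 103−Station 101: 33a − 76b = −29.6.
Solving gives a = −0.868617558, b = 0.012310797.
Then c = 660.9 − a·305933 − b·5097841 = 203641.19.
At (305785, 5097899): z = −265610.2 + 62759.2 + 203641.19 = 790.2 m.

790.2 m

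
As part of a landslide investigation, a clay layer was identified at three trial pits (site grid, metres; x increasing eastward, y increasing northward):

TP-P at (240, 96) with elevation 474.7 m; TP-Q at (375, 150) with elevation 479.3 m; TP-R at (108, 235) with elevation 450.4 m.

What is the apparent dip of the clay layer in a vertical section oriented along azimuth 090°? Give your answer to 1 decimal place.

4.3°

Let the plane be z = a·x + b·y + c.
TP-Q−TP-P: 135a + 54b = 4.6;  TP-R−TP-P: −132a + 139b = −24.3.
Solving gives a = 0.07537, b = −0.10324.
Unit vector along 090° is (sin 90°, cos 90°) = (1.0000, 0.0000).
Slope in that direction = a·(1.0000) + b·(0.0000) = 0.07537.
Apparent dip = arctan|0.07537| = 4.3° (true dip is 7.3°, so apparent ≤ true as expected).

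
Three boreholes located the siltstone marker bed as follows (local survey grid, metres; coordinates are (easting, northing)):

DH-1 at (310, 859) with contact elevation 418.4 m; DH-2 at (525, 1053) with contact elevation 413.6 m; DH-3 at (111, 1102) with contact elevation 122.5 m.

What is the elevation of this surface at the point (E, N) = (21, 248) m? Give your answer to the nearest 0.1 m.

673.8 m

Let the plane be z = a·E + b·N + c.
DH-2−DH-1: 215a + 194b = −4.8;  DH-3−DH-1: −199a + 243b = −295.9.
Solving gives a = 0.619016, b = −0.710765.
Then c = 418.4 − a·310 − b·859 = 837.05.
At (21, 248): z = 13.0 − 176.3 + 837.05 = 673.8 m.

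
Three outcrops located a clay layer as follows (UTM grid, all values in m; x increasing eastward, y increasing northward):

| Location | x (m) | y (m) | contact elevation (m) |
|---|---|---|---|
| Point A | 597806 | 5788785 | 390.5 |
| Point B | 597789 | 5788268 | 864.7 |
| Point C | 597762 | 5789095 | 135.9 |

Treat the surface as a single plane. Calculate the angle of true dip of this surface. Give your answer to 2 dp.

46.49°

Let the plane be z = a·x + b·y + c.
Point B−Point A: −17a − 517b = 474.2;  Point C−Point A: −44a + 310b = −254.6.
Solving gives a = −0.54871, b = −0.89917.
Gradient magnitude |∇z| = √(a² + b²) = √(0.30108 + 0.80851) = 1.05337.
True dip = arctan(1.05337) = 46.49°, dipping toward NNE (azimuth ≈ 031°).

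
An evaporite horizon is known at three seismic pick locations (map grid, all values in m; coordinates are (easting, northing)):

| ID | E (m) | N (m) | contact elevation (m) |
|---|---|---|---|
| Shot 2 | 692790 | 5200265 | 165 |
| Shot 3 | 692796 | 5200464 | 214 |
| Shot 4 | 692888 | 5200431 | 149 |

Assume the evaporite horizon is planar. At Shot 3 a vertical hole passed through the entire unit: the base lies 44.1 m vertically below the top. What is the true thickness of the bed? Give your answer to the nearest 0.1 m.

Two edge vectors: Shot 2→Shot 3 = (6, 199, 49), Shot 2→Shot 4 = (98, 166, -16).
Normal n = (Shot 2→Shot 3) × (Shot 2→Shot 4) = (-11318, 4898, -18506).
So ∂z/∂E = −n_x/n_z = −0.61159 and ∂z/∂N = −n_y/n_z = 0.26467.
|∇z| = √(a²+b²) = 0.66640, so dip δ = arctan(0.66640) = 33.68°.
True thickness = vertical thickness × cos δ = 44.1 × cos 33.68° = 36.7 m.

36.7 m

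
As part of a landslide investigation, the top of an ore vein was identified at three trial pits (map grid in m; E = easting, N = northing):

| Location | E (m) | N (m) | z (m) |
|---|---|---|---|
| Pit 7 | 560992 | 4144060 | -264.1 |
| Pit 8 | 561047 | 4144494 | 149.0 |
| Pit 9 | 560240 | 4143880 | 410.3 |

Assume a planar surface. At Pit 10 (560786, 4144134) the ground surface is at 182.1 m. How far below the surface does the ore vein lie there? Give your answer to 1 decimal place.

126.0 m

Two edge vectors: Pit 7→Pit 8 = (55, 434, 413.1), Pit 7→Pit 9 = (-752, -180, 674.4).
Normal n = (Pit 7→Pit 8) × (Pit 7→Pit 9) = (367047.6, -347743.2, 316468).
So ∂z/∂E = −n_x/n_z = −1.159825322 and ∂z/∂N = −n_y/n_z = 1.098825790.
Intercept c from Pit 7: -264.1 + 650652.73 − 4553600.00 = −3903211.37.
At (560786, 4144134): z_contact = −650413.80 + 4553681.31 − 3903211.37 = 56.14 m.
Depth below ground = 182.1 − 56.14 = 126.0 m.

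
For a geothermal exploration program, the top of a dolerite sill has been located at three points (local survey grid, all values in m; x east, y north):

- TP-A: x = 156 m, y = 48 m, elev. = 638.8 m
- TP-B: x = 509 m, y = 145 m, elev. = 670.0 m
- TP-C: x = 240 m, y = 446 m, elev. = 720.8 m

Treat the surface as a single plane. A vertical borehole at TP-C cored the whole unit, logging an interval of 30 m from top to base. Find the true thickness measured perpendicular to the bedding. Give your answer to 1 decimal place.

Two edge vectors: TP-A→TP-B = (353, 97, 31.2), TP-A→TP-C = (84, 398, 82).
Normal n = (TP-A→TP-B) × (TP-A→TP-C) = (-4463.6, -26325.2, 132346).
So ∂z/∂x = −n_x/n_z = 0.03373 and ∂z/∂y = −n_y/n_z = 0.19891.
|∇z| = √(a²+b²) = 0.20175, so dip δ = arctan(0.20175) = 11.41°.
True thickness = vertical thickness × cos δ = 30 × cos 11.41° = 29.4 m.

29.4 m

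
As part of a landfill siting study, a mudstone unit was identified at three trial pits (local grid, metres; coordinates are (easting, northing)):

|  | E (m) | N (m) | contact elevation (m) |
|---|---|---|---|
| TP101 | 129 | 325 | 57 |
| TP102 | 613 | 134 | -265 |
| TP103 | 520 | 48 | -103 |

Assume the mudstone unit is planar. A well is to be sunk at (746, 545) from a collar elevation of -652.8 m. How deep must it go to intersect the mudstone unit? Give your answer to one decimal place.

Let the plane be z = a·E + b·N + c.
TP102−TP101: 484a − 191b = −322;  TP103−TP101: 391a − 277b = −160.
Solving gives a = −0.98732, b = −0.81604.
Then c = 57 − a·129 − b·325 = 449.58.
At (746, 545): z_contact = −736.54 − 444.74 + 449.58 = -731.70 m.
Depth below ground = -652.8 − (-731.70) = 78.9 m.

78.9 m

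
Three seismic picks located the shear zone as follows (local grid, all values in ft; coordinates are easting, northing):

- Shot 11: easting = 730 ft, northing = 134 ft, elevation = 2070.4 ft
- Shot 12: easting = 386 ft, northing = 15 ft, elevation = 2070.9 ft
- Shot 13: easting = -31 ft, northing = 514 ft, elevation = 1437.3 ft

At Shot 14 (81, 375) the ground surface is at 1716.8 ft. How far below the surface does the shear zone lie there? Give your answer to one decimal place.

Two edge vectors: Shot 11→Shot 12 = (-344, -119, 0.5), Shot 11→Shot 13 = (-761, 380, -633.1).
Normal n = (Shot 11→Shot 12) × (Shot 11→Shot 13) = (75148.9, -218166.9, -221279).
So ∂z/∂easting = −n_x/n_z = 0.33961 and ∂z/∂northing = −n_y/n_z = −0.98594.
Intercept c from Shot 11: 2070.4 − 247.92 + 132.12 = 1954.60.
At (81, 375): z_contact = 27.51 − 369.73 + 1954.60 = 1612.38 ft.
Depth below ground = 1716.8 − 1612.38 = 104.4 ft.

104.4 ft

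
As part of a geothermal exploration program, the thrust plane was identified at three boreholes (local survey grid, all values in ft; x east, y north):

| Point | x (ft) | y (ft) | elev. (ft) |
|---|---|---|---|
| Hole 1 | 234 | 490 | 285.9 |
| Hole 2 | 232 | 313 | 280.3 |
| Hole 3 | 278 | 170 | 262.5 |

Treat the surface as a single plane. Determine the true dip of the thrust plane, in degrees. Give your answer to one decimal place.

15.7°

Two edge vectors: Hole 1→Hole 2 = (-2, -177, -5.6), Hole 1→Hole 3 = (44, -320, -23.4).
Normal n = (Hole 1→Hole 2) × (Hole 1→Hole 3) = (2349.8, -293.2, 8428).
So ∂z/∂x = −n_x/n_z = −0.27881 and ∂z/∂y = −n_y/n_z = 0.03479.
Gradient magnitude |∇z| = √(a² + b²) = √(0.07773 + 0.00121) = 0.28097.
True dip = arctan(0.28097) = 15.7°, dipping toward E (azimuth ≈ 097°).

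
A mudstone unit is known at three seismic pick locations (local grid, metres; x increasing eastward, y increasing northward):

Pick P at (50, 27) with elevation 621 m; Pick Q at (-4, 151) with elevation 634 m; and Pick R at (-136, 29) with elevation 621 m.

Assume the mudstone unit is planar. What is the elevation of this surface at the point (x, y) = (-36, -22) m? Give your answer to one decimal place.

Two edge vectors: Pick P→Pick Q = (-54, 124, 13), Pick P→Pick R = (-186, 2, 0).
Normal n = (Pick P→Pick Q) × (Pick P→Pick R) = (-26, -2418, 22956).
So ∂z/∂x = −n_x/n_z = 0.00113 and ∂z/∂y = −n_y/n_z = 0.10533.
Intercept c from Pick P: 621 − 0.06 − 2.84 = 618.10.
At (-36, -22): z = −0.0 − 2.3 + 618.10 = 615.7 m.

615.7 m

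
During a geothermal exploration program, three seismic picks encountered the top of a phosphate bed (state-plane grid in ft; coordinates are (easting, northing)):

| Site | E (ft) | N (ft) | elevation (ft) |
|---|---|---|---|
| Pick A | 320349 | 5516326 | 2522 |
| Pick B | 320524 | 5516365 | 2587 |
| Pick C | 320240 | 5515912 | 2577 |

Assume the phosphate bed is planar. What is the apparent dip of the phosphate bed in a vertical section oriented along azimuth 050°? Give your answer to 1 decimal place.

9.6°

Two edge vectors: Pick A→Pick B = (175, 39, 65), Pick A→Pick C = (-109, -414, 55).
Normal n = (Pick A→Pick B) × (Pick A→Pick C) = (29055, -16710, -68199).
So ∂z/∂E = −n_x/n_z = 0.42603 and ∂z/∂N = −n_y/n_z = −0.24502.
Unit vector along 050° is (sin 50°, cos 50°) = (0.7660, 0.6428).
Slope in that direction = a·(0.7660) + b·(0.6428) = 0.16887.
Apparent dip = arctan|0.16887| = 9.6° (true dip is 26.2°, so apparent ≤ true as expected).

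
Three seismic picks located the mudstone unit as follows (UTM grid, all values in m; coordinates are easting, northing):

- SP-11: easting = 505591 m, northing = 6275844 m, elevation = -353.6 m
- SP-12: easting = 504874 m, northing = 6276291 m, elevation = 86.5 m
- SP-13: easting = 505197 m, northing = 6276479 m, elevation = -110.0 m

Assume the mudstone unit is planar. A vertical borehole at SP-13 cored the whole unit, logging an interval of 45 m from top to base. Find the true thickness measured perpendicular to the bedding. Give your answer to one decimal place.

Two edge vectors: SP-11→SP-12 = (-717, 447, 440.1), SP-11→SP-13 = (-394, 635, 243.6).
Normal n = (SP-11→SP-12) × (SP-11→SP-13) = (-170574.3, 1261.8, -279177).
So ∂z/∂easting = −n_x/n_z = −0.61099 and ∂z/∂northing = −n_y/n_z = 0.00452.
|∇z| = √(a²+b²) = 0.61101, so dip δ = arctan(0.61101) = 31.43°.
True thickness = vertical thickness × cos δ = 45 × cos 31.43° = 38.4 m.

38.4 m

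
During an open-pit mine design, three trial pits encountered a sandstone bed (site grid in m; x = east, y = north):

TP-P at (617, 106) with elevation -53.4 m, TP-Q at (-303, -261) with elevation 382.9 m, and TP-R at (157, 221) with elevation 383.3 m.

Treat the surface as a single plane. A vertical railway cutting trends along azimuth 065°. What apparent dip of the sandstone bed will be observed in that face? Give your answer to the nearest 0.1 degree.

Two edge vectors: TP-P→TP-Q = (-920, -367, 436.3), TP-P→TP-R = (-460, 115, 436.7).
Normal n = (TP-P→TP-Q) × (TP-P→TP-R) = (-210443.4, 201066, -274620).
So ∂z/∂x = −n_x/n_z = −0.76631 and ∂z/∂y = −n_y/n_z = 0.73216.
Unit vector along 065° is (sin 65°, cos 65°) = (0.9063, 0.4226).
Slope in that direction = a·(0.9063) + b·(0.4226) = −0.38509.
Apparent dip = arctan|0.38509| = 21.1° (true dip is 46.7°, so apparent ≤ true as expected).

21.1°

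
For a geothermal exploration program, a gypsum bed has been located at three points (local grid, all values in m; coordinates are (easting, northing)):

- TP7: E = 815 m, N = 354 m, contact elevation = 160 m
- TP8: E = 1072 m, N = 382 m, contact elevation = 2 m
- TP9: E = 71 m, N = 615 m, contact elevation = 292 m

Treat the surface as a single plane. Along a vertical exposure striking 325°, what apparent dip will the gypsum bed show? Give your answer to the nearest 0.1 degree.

Two edge vectors: TP7→TP8 = (257, 28, -158), TP7→TP9 = (-744, 261, 132).
Normal n = (TP7→TP8) × (TP7→TP9) = (44934, 83628, 87909).
So ∂z/∂E = −n_x/n_z = −0.51114 and ∂z/∂N = −n_y/n_z = −0.95130.
Unit vector along 325° is (sin 325°, cos 325°) = (-0.5736, 0.8192).
Slope in that direction = a·(-0.5736) + b·(0.8192) = −0.48608.
Apparent dip = arctan|0.48608| = 25.9° (true dip is 47.2°, so apparent ≤ true as expected).

25.9°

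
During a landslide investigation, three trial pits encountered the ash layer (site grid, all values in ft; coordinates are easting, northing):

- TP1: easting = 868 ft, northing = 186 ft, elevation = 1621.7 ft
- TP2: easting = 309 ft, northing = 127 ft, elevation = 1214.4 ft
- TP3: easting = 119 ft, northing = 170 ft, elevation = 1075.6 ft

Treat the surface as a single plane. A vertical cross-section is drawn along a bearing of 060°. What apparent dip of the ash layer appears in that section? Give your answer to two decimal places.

32.16°

Let the plane be z = a·easting + b·northing + c.
TP2−TP1: −559a − 59b = −407.3;  TP3−TP1: −749a − 16b = −546.1.
Solving gives a = 0.72923, b = −0.00574.
Unit vector along 060° is (sin 60°, cos 60°) = (0.8660, 0.5000).
Slope in that direction = a·(0.8660) + b·(0.5000) = 0.62866.
Apparent dip = arctan|0.62866| = 32.16° (true dip is 36.1°, so apparent ≤ true as expected).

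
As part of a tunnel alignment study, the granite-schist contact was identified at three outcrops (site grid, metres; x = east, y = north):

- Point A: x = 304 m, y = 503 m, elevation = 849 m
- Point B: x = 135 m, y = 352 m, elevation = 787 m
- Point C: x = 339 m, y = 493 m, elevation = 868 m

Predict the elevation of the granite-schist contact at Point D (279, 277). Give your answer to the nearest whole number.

870 m

Let the plane be z = a·x + b·y + c.
Point B−Point A: −169a − 151b = −62;  Point C−Point A: 35a − 10b = 19.
Solving gives a = 0.50022, b = −0.14925.
Then c = 849 − a·304 − b·503 = 772.01.
At (279, 277): z = 139.6 − 41.3 + 772.01 = 870.2 m.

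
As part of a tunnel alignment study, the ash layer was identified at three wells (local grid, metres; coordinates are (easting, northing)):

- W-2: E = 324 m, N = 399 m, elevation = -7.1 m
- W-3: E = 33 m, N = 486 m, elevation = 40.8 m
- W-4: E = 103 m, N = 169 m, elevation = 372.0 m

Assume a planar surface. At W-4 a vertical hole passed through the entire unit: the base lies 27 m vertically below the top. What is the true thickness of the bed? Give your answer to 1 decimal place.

16.7 m

Two edge vectors: W-2→W-3 = (-291, 87, 47.9), W-2→W-4 = (-221, -230, 379.1).
Normal n = (W-2→W-3) × (W-2→W-4) = (43998.7, 99732.2, 86157).
So ∂z/∂E = −n_x/n_z = −0.51068 and ∂z/∂N = −n_y/n_z = −1.15756.
|∇z| = √(a²+b²) = 1.26521, so dip δ = arctan(1.26521) = 51.68°.
True thickness = vertical thickness × cos δ = 27 × cos 51.68° = 16.7 m.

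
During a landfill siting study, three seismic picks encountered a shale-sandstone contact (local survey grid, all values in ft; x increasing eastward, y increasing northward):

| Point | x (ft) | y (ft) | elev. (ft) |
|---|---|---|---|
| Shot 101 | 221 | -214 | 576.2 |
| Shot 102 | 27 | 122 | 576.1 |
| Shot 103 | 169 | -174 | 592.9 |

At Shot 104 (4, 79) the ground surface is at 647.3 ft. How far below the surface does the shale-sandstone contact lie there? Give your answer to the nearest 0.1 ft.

Let the plane be z = a·x + b·y + c.
Shot 102−Shot 101: −194a + 336b = −0.1;  Shot 103−Shot 101: −52a + 40b = 16.7.
Solving gives a = −0.57817, b = −0.33412.
Then c = 576.2 − a·221 − b·-214 = 632.47.
At (4, 79): z_contact = −2.31 − 26.40 + 632.47 = 603.77 ft.
Depth below ground = 647.3 − 603.77 = 43.5 ft.

43.5 ft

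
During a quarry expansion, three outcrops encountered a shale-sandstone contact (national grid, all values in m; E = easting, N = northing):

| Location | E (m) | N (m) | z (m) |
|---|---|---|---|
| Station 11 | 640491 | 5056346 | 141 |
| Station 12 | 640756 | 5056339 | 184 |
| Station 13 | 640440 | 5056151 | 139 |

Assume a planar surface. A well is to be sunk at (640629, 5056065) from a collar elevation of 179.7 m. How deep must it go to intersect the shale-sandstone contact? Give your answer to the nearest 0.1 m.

Two edge vectors: Station 11→Station 12 = (265, -7, 43), Station 11→Station 13 = (-51, -195, -2).
Normal n = (Station 11→Station 12) × (Station 11→Station 13) = (8399, -1663, -52032).
So ∂z/∂E = −n_x/n_z = 0.161419895 and ∂z/∂N = −n_y/n_z = −0.031961101.
Intercept c from Station 11: 141 − 103387.99 + 161606.38 = 58359.39.
At (640629, 5056065): z_contact = 103410.27 − 161597.40 + 58359.39 = 172.26 m.
Depth below ground = 179.7 − 172.26 = 7.4 m.

7.4 m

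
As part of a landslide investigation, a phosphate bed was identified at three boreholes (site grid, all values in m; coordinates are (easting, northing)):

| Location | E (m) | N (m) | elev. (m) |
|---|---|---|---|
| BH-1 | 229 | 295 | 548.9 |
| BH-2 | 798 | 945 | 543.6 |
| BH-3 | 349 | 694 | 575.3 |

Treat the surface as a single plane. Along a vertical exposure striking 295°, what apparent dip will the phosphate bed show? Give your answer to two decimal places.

Let the plane be z = a·E + b·N + c.
BH-2−BH-1: 569a + 650b = −5.3;  BH-3−BH-1: 120a + 399b = 26.4.
Solving gives a = −0.12933, b = 0.10506.
Unit vector along 295° is (sin 295°, cos 295°) = (-0.9063, 0.4226).
Slope in that direction = a·(-0.9063) + b·(0.4226) = 0.16162.
Apparent dip = arctan|0.16162| = 9.18° (true dip is 9.5°, so apparent ≤ true as expected).

9.18°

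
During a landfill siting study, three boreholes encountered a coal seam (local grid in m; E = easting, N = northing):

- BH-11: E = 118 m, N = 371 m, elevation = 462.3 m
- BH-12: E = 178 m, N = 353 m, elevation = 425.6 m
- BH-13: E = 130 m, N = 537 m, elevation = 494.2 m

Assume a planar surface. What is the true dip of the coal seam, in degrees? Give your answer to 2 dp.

30.52°

Let the plane be z = a·E + b·N + c.
BH-12−BH-11: 60a − 18b = −36.7;  BH-13−BH-11: 12a + 166b = 31.9.
Solving gives a = −0.54226, b = 0.23137.
Gradient magnitude |∇z| = √(a² + b²) = √(0.29404 + 0.05353) = 0.58955.
True dip = arctan(0.58955) = 30.52°, dipping toward ESE (azimuth ≈ 113°).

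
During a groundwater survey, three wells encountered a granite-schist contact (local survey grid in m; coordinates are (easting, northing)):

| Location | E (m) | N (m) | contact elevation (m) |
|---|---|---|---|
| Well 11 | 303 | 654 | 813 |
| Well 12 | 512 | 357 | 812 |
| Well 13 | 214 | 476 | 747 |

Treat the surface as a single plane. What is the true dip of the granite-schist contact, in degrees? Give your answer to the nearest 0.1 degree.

20.6°

Let the plane be z = a·E + b·N + c.
Well 12−Well 11: 209a − 297b = −1;  Well 13−Well 11: −89a − 178b = −66.
Solving gives a = 0.30524, b = 0.21817.
Gradient magnitude |∇z| = √(a² + b²) = √(0.09317 + 0.04760) = 0.37519.
True dip = arctan(0.37519) = 20.6°, dipping toward SW (azimuth ≈ 234°).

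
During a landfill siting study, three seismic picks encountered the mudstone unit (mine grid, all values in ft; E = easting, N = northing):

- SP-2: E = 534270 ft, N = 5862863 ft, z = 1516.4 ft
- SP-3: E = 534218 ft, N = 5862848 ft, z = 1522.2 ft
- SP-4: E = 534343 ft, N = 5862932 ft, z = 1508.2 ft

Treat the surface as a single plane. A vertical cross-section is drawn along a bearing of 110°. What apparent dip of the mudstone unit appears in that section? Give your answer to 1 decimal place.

5.9°

Let the plane be z = a·E + b·N + c.
SP-3−SP-2: −52a − 15b = 5.8;  SP-4−SP-2: 73a + 69b = −8.2.
Solving gives a = −0.11119, b = −0.00120.
Unit vector along 110° is (sin 110°, cos 110°) = (0.9397, -0.3420).
Slope in that direction = a·(0.9397) + b·(-0.3420) = −0.10407.
Apparent dip = arctan|0.10407| = 5.9° (true dip is 6.3°, so apparent ≤ true as expected).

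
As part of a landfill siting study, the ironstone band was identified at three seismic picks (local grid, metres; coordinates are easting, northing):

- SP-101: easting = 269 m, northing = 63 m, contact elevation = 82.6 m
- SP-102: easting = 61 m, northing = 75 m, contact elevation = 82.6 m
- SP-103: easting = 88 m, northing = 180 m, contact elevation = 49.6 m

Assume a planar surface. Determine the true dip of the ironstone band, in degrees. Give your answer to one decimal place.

17.2°

Two edge vectors: SP-101→SP-102 = (-208, 12, 0), SP-101→SP-103 = (-181, 117, -33).
Normal n = (SP-101→SP-102) × (SP-101→SP-103) = (-396, -6864, -22164).
So ∂z/∂easting = −n_x/n_z = −0.01787 and ∂z/∂northing = −n_y/n_z = −0.30969.
Gradient magnitude |∇z| = √(a² + b²) = √(0.00032 + 0.09591) = 0.31021.
True dip = arctan(0.31021) = 17.2°, dipping toward N (azimuth ≈ 003°).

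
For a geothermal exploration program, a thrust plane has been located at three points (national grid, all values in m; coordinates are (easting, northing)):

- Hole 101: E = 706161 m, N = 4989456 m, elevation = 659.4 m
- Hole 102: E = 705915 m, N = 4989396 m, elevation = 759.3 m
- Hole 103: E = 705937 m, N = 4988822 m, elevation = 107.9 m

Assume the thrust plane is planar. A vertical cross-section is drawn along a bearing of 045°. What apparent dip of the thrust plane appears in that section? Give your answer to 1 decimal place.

17.0°

Two edge vectors: Hole 101→Hole 102 = (-246, -60, 99.9), Hole 101→Hole 103 = (-224, -634, -551.5).
Normal n = (Hole 101→Hole 102) × (Hole 101→Hole 103) = (96426.6, -158046.6, 142524).
So ∂z/∂E = −n_x/n_z = −0.67656 and ∂z/∂N = −n_y/n_z = 1.10891.
Unit vector along 045° is (sin 45°, cos 45°) = (0.7071, 0.7071).
Slope in that direction = a·(0.7071) + b·(0.7071) = 0.30572.
Apparent dip = arctan|0.30572| = 17.0° (true dip is 52.4°, so apparent ≤ true as expected).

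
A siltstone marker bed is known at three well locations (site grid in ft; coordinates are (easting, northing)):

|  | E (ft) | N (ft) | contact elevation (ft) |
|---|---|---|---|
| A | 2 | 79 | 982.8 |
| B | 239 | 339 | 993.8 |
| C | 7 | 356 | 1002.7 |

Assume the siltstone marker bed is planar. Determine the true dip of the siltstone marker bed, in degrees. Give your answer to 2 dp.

Let the plane be z = a·E + b·N + c.
B−A: 237a + 260b = 11;  C−A: 5a + 277b = 19.9.
Solving gives a = −0.03305, b = 0.07244.
Gradient magnitude |∇z| = √(a² + b²) = √(0.00109 + 0.00525) = 0.07962.
True dip = arctan(0.07962) = 4.55°, dipping toward SSE (azimuth ≈ 155°).

4.55°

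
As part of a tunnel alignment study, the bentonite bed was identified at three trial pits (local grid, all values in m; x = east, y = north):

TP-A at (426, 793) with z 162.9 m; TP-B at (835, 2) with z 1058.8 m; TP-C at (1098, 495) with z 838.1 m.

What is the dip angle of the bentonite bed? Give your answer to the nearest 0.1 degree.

Let the plane be z = a·x + b·y + c.
TP-B−TP-A: 409a − 791b = 895.9;  TP-C−TP-A: 672a − 298b = 675.2.
Solving gives a = 0.65200, b = −0.79549.
Gradient magnitude |∇z| = √(a² + b²) = √(0.42510 + 0.63280) = 1.02855.
True dip = arctan(1.02855) = 45.8°, dipping toward NW (azimuth ≈ 321°).

45.8°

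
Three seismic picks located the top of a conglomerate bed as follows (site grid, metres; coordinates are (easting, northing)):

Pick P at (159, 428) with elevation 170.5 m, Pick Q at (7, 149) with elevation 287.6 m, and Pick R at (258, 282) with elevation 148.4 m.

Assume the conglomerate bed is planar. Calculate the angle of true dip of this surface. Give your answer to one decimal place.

Let the plane be z = a·E + b·N + c.
Pick Q−Pick P: −152a − 279b = 117.1;  Pick R−Pick P: 99a − 146b = −22.1.
Solving gives a = −0.46700, b = −0.16529.
Gradient magnitude |∇z| = √(a² + b²) = √(0.21809 + 0.02732) = 0.49539.
True dip = arctan(0.49539) = 26.4°, dipping toward ENE (azimuth ≈ 071°).

26.4°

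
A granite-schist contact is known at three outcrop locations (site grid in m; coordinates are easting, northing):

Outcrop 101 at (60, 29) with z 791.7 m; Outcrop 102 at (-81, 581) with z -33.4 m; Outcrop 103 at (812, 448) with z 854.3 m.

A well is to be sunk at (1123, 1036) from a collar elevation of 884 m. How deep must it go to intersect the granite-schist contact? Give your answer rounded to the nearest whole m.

Two edge vectors: Outcrop 101→Outcrop 102 = (-141, 552, -825.1), Outcrop 101→Outcrop 103 = (752, 419, 62.6).
Normal n = (Outcrop 101→Outcrop 102) × (Outcrop 101→Outcrop 103) = (380272.1, -611648.6, -474183).
So ∂z/∂easting = −n_x/n_z = 0.80195 and ∂z/∂northing = −n_y/n_z = −1.28990.
Intercept c from Outcrop 101: 791.7 − 48.12 + 37.41 = 780.99.
At (1123, 1036): z_contact = 900.6 − 1336.3 + 780.99 = 345.2 m.
Depth below ground = 884 − 345.2 = 539 m.

539 m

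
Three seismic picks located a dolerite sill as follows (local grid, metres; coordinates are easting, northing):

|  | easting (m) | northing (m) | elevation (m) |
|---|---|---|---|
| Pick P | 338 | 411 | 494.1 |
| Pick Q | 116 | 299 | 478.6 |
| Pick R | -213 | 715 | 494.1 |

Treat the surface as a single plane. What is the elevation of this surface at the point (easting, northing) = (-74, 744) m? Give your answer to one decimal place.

Let the plane be z = a·easting + b·northing + c.
Pick Q−Pick P: −222a − 112b = −15.5;  Pick R−Pick P: −551a + 304b = 0.
Solving gives a = 0.03647, b = 0.06610.
Then c = 494.1 − a·338 − b·411 = 454.60.
At (-74, 744): z = −2.7 + 49.2 + 454.60 = 501.1 m.

501.1 m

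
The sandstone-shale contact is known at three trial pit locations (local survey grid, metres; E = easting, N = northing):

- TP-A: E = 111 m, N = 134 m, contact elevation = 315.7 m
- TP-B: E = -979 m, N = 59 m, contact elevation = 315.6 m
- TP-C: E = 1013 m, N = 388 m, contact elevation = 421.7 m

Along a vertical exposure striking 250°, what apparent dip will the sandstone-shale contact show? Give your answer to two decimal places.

Two edge vectors: TP-A→TP-B = (-1090, -75, -0.1), TP-A→TP-C = (902, 254, 106).
Normal n = (TP-A→TP-B) × (TP-A→TP-C) = (-7924.6, 115449.8, -209210).
So ∂z/∂E = −n_x/n_z = −0.03788 and ∂z/∂N = −n_y/n_z = 0.55184.
Unit vector along 250° is (sin 250°, cos 250°) = (-0.9397, -0.3420).
Slope in that direction = a·(-0.9397) + b·(-0.3420) = −0.15315.
Apparent dip = arctan|0.15315| = 8.71° (true dip is 28.9°, so apparent ≤ true as expected).

8.71°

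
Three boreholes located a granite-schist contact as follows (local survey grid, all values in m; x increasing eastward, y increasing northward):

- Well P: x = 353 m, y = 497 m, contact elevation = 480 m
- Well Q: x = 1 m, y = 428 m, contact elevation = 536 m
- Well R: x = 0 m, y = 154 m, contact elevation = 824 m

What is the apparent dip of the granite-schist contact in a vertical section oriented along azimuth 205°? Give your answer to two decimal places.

43.01°

Two edge vectors: Well P→Well Q = (-352, -69, 56), Well P→Well R = (-353, -343, 344).
Normal n = (Well P→Well Q) × (Well P→Well R) = (-4528, 101320, 96379).
So ∂z/∂x = −n_x/n_z = 0.04698 and ∂z/∂y = −n_y/n_z = −1.05127.
Unit vector along 205° is (sin 205°, cos 205°) = (-0.4226, -0.9063).
Slope in that direction = a·(-0.4226) + b·(-0.9063) = 0.93292.
Apparent dip = arctan|0.93292| = 43.01° (true dip is 46.5°, so apparent ≤ true as expected).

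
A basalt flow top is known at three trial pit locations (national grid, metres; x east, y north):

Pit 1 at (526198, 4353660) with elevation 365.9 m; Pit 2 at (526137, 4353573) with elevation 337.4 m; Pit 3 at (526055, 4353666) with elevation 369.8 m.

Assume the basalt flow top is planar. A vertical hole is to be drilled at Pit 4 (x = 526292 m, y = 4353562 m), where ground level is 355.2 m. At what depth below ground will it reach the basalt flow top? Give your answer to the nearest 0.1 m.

Let the plane be z = a·x + b·y + c.
Pit 2−Pit 1: −61a − 87b = −28.5;  Pit 3−Pit 1: −143a + 6b = 3.9.
Solving gives a = −0.013141251, b = 0.336800187.
Then c = 365.9 − a·526198 − b·4353660 = −1459032.70.
At (526292, 4353562): z_contact = −6916.14 + 1466280.50 − 1459032.70 = 331.66 m.
Depth below ground = 355.2 − 331.66 = 23.5 m.

23.5 m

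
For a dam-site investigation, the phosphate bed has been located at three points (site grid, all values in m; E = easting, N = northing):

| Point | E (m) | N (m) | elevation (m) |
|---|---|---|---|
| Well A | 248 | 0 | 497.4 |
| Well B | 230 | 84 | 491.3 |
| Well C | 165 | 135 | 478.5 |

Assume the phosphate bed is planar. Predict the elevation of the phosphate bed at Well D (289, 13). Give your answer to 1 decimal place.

Two edge vectors: Well A→Well B = (-18, 84, -6.1), Well A→Well C = (-83, 135, -18.9).
Normal n = (Well A→Well B) × (Well A→Well C) = (-764.1, 166.1, 4542).
So ∂z/∂E = −n_x/n_z = 0.16823 and ∂z/∂N = −n_y/n_z = −0.03657.
Intercept c from Well A: 497.4 − 41.72 + 0.00 = 455.68.
At (289, 13): z = 48.6 − 0.5 + 455.68 = 503.8 m.

503.8 m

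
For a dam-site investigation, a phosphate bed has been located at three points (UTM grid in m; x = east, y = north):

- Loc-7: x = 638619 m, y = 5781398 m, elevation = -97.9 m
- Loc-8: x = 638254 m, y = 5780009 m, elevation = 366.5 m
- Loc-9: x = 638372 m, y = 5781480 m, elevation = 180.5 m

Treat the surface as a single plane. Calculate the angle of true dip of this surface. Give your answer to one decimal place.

48.7°

Let the plane be z = a·x + b·y + c.
Loc-8−Loc-7: −365a − 1389b = 464.4;  Loc-9−Loc-7: −247a + 82b = 278.4.
Solving gives a = −1.13878, b = −0.03509.
Gradient magnitude |∇z| = √(a² + b²) = √(1.29681 + 0.00123) = 1.13932.
True dip = arctan(1.13932) = 48.7°, dipping toward E (azimuth ≈ 088°).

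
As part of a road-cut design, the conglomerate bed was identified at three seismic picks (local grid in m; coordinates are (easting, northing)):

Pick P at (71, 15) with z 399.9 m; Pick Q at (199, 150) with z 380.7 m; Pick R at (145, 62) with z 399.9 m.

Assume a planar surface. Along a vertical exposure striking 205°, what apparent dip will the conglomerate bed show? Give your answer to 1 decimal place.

12.8°

Two edge vectors: Pick P→Pick Q = (128, 135, -19.2), Pick P→Pick R = (74, 47, 0).
Normal n = (Pick P→Pick Q) × (Pick P→Pick R) = (902.4, -1420.8, -3974).
So ∂z/∂E = −n_x/n_z = 0.22708 and ∂z/∂N = −n_y/n_z = −0.35752.
Unit vector along 205° is (sin 205°, cos 205°) = (-0.4226, -0.9063).
Slope in that direction = a·(-0.4226) + b·(-0.9063) = 0.22806.
Apparent dip = arctan|0.22806| = 12.8° (true dip is 23.0°, so apparent ≤ true as expected).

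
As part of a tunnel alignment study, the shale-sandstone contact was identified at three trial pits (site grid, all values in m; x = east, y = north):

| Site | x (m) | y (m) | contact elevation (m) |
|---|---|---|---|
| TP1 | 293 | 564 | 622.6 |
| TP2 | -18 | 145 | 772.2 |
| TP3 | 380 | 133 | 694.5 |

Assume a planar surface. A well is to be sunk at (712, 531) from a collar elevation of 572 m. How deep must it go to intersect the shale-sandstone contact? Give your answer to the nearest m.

Let the plane be z = a·x + b·y + c.
TP2−TP1: −311a − 419b = 149.6;  TP3−TP1: 87a − 431b = 71.9.
Solving gives a = −0.20148, b = −0.20749.
Then c = 622.6 − a·293 − b·564 = 798.66.
At (712, 531): z_contact = −143.5 − 110.2 + 798.66 = 545.0 m.
Depth below ground = 572 − 545.0 = 27 m.

27 m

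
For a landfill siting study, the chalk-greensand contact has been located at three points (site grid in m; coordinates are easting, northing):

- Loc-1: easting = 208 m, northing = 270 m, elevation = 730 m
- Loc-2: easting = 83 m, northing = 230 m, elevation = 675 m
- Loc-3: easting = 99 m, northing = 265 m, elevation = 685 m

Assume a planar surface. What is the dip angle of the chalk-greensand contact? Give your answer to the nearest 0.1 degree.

Let the plane be z = a·easting + b·northing + c.
Loc-2−Loc-1: −125a − 40b = −55;  Loc-3−Loc-1: −109a − 5b = −45.
Solving gives a = 0.40830, b = 0.09906.
Gradient magnitude |∇z| = √(a² + b²) = √(0.16671 + 0.00981) = 0.42015.
True dip = arctan(0.42015) = 22.8°, dipping toward WSW (azimuth ≈ 256°).

22.8°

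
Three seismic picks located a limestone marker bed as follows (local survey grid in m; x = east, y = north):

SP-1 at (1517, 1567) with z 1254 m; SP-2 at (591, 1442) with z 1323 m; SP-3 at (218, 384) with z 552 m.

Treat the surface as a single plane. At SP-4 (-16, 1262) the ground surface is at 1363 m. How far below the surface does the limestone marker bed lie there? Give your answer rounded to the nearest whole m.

Let the plane be z = a·x + b·y + c.
SP-2−SP-1: −926a − 125b = 69;  SP-3−SP-1: −1299a − 1183b = −702.
Solving gives a = −0.18152, b = 0.79273.
Then c = 1254 − a·1517 − b·1567 = 287.16.
At (-16, 1262): z_contact = 2.9 + 1000.4 + 287.16 = 1290.5 m.
Depth below ground = 1363 − 1290.5 = 73 m.

73 m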